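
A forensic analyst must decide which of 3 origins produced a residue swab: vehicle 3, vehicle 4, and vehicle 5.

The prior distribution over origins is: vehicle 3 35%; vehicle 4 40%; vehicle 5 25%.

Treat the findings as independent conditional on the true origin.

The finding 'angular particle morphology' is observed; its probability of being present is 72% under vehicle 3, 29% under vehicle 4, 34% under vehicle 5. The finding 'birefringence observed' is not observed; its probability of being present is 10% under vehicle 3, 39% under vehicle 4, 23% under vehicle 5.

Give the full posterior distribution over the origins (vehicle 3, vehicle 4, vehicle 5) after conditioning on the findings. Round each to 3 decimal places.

0.625, 0.195, 0.180

By Bayes' rule with conditional independence, the unnormalized weight for each hypothesis is prior × ∏ likelihoods (using 1 − P(present | H) for each absent finding):
  vehicle 3: 0.35 × 0.72 × (1 − 0.10) = 0.2268
  vehicle 4: 0.40 × 0.29 × (1 − 0.39) = 0.07076
  vehicle 5: 0.25 × 0.34 × (1 − 0.23) = 0.06545
Marginal likelihood of the evidence = 0.36301.
P(vehicle 3 | evidence) = 0.2268 / 0.36301 ≈ 0.625
P(vehicle 4 | evidence) = 0.07076 / 0.36301 ≈ 0.195
P(vehicle 5 | evidence) = 0.06545 / 0.36301 ≈ 0.180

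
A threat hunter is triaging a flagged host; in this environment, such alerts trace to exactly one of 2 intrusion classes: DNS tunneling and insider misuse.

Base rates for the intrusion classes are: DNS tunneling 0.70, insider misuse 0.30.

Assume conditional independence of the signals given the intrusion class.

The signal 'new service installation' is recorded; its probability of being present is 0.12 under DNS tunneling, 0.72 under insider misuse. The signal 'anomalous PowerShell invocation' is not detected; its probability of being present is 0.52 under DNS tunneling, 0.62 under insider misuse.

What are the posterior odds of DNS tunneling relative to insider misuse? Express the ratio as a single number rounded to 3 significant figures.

Posterior odds equal prior odds times the likelihood ratio; only the two competing hypotheses matter (using 1 − P(present | H) for each absent signal).
  DNS tunneling: 0.70 × 0.12 × (1 − 0.52) = 0.04032
  insider misuse: 0.30 × 0.72 × (1 − 0.62) = 0.08208
Posterior odds = 0.04032 / 0.08208 ≈ 0.491.

0.491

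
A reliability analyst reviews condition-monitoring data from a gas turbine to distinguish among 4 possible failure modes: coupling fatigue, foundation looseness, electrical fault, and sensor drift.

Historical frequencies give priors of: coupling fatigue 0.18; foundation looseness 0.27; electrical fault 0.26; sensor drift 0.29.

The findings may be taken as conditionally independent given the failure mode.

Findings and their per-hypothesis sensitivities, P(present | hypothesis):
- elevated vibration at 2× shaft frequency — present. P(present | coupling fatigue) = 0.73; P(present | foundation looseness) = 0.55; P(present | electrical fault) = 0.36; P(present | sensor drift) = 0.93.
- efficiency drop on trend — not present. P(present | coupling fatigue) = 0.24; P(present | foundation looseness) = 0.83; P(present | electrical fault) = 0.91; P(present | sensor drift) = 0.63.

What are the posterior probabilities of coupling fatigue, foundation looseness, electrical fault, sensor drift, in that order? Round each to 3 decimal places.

Multiply each prior by the joint likelihood of the evidence pattern (using 1 − P(present | H) for each absent finding):
  coupling fatigue: 0.18 × 0.73 × (1 − 0.24) = 0.099864
  foundation looseness: 0.27 × 0.55 × (1 − 0.83) = 0.025245
  electrical fault: 0.26 × 0.36 × (1 − 0.91) = 0.008424
  sensor drift: 0.29 × 0.93 × (1 − 0.63) = 0.099789
Normalizing constant Z = 0.099864 + 0.025245 + 0.008424 + 0.099789 = 0.23332.
P(coupling fatigue | evidence) = 0.099864 / 0.23332 ≈ 0.428
P(foundation looseness | evidence) = 0.025245 / 0.23332 ≈ 0.108
P(electrical fault | evidence) = 0.008424 / 0.23332 ≈ 0.036
P(sensor drift | evidence) = 0.099789 / 0.23332 ≈ 0.428

0.428, 0.108, 0.036, 0.428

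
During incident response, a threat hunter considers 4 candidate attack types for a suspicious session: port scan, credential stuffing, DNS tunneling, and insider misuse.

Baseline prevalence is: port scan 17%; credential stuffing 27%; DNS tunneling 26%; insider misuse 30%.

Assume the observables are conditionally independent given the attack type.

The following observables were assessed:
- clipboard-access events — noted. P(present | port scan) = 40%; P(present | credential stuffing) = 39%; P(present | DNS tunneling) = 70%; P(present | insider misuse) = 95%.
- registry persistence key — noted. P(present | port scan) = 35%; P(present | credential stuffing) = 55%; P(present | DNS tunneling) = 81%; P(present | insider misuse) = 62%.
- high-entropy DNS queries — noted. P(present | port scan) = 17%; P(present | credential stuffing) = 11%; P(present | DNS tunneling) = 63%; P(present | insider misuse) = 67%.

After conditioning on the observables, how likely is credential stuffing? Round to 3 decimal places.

0.029

By Bayes' rule with conditional independence, the unnormalized weight for each hypothesis is prior × ∏ likelihoods:
  port scan: 0.17 × 0.40 × 0.35 × 0.17 = 0.004046
  credential stuffing: 0.27 × 0.39 × 0.55 × 0.11 = 0.0063707
  DNS tunneling: 0.26 × 0.70 × 0.81 × 0.63 = 0.092875
  insider misuse: 0.30 × 0.95 × 0.62 × 0.67 = 0.11839
Marginal likelihood of the evidence = 0.22168.
P(credential stuffing | evidence) = 0.0063707 / 0.22168 ≈ 0.029.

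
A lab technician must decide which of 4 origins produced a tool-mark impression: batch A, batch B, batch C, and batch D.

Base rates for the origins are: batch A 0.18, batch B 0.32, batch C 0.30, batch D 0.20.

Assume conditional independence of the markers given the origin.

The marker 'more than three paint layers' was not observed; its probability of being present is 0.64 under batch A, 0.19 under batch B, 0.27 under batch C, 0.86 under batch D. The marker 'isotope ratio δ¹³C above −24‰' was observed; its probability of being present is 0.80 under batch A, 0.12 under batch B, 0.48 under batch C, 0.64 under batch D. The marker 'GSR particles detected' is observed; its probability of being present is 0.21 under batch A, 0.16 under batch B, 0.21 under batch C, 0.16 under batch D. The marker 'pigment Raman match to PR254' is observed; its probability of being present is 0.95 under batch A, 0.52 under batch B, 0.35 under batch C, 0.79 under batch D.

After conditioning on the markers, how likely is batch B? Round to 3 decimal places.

Multiply each prior by the joint likelihood of the marker pattern (using 1 − P(present | H) for each absent marker):
  batch A: 0.18 × (1 − 0.64) × 0.80 × 0.21 × 0.95 = 0.010342
  batch B: 0.32 × (1 − 0.19) × 0.12 × 0.16 × 0.52 = 0.0025879
  batch C: 0.30 × (1 − 0.27) × 0.48 × 0.21 × 0.35 = 0.0077263
  batch D: 0.20 × (1 − 0.86) × 0.64 × 0.16 × 0.79 = 0.0022651
The unnormalized weights sum to 0.022921.
P(batch B | evidence) = 0.0025879 / 0.022921 ≈ 0.113.

0.113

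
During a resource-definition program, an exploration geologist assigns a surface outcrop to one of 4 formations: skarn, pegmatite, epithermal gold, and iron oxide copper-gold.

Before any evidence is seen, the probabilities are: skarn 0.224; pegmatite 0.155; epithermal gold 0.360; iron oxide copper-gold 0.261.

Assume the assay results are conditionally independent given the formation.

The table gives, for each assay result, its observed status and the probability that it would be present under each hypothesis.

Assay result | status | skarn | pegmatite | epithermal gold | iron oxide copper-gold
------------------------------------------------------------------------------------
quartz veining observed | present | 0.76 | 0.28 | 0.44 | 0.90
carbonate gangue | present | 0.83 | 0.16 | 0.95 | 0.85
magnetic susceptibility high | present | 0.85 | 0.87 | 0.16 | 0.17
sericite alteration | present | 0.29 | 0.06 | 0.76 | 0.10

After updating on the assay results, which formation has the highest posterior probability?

skarn

For each hypothesis, the unnormalized posterior weight is prior × product of the assay result likelihoods:
  skarn: 0.224 × 0.76 × 0.83 × 0.85 × 0.29 = 0.03483
  pegmatite: 0.155 × 0.28 × 0.16 × 0.87 × 0.06 = 0.00036248
  epithermal gold: 0.360 × 0.44 × 0.95 × 0.16 × 0.76 = 0.018298
  iron oxide copper-gold: 0.261 × 0.90 × 0.85 × 0.17 × 0.10 = 0.0033943
Marginal likelihood of the evidence = 0.056885.
P(skarn | evidence) ≈ 0.03483 / 0.056885 ≈ 0.612
P(pegmatite | evidence) ≈ 0.00036248 / 0.056885 ≈ 0.006
P(epithermal gold | evidence) ≈ 0.018298 / 0.056885 ≈ 0.322
P(iron oxide copper-gold | evidence) ≈ 0.0033943 / 0.056885 ≈ 0.060
The largest is 0.612, so skarn is most probable.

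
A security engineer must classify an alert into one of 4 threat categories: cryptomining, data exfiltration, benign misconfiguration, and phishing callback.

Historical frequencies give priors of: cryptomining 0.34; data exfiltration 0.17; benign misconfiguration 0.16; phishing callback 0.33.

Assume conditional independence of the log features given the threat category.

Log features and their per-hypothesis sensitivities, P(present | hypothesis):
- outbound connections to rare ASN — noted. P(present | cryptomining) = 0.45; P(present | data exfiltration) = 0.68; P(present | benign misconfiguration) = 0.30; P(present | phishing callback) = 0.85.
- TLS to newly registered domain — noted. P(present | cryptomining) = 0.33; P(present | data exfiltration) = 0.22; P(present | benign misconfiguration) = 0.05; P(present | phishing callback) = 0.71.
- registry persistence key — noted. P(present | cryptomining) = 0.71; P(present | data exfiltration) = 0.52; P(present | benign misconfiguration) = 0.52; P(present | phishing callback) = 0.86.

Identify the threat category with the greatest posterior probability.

phishing callback

Multiply each prior by the joint likelihood of the log feature pattern:
  cryptomining: 0.34 × 0.45 × 0.33 × 0.71 = 0.035848
  data exfiltration: 0.17 × 0.68 × 0.22 × 0.52 = 0.013225
  benign misconfiguration: 0.16 × 0.30 × 0.05 × 0.52 = 0.001248
  phishing callback: 0.33 × 0.85 × 0.71 × 0.86 = 0.17127
Marginal likelihood of the evidence = 0.22159.
P(cryptomining | evidence) ≈ 0.035848 / 0.22159 ≈ 0.162
P(data exfiltration | evidence) ≈ 0.013225 / 0.22159 ≈ 0.060
P(benign misconfiguration | evidence) ≈ 0.001248 / 0.22159 ≈ 0.006
P(phishing callback | evidence) ≈ 0.17127 / 0.22159 ≈ 0.773
The largest is 0.773, so phishing callback is most probable.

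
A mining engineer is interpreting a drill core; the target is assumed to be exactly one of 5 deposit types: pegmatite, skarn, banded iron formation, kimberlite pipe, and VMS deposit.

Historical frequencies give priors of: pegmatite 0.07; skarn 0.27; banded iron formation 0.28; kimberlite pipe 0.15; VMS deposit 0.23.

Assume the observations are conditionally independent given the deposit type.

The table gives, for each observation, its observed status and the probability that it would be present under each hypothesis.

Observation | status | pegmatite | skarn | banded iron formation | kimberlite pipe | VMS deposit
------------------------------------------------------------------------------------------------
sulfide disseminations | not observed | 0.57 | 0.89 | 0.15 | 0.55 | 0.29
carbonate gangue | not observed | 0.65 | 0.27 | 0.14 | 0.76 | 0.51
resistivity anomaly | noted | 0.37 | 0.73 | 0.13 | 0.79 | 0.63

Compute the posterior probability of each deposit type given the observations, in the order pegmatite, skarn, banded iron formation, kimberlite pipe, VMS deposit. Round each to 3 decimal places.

By Bayes' rule with conditional independence, the unnormalized weight for each hypothesis is prior × ∏ likelihoods (using 1 − P(present | H) for each absent observation):
  pegmatite: 0.07 × (1 − 0.57) × (1 − 0.65) × 0.37 = 0.003898
  skarn: 0.27 × (1 − 0.89) × (1 − 0.27) × 0.73 = 0.015827
  banded iron formation: 0.28 × (1 − 0.15) × (1 − 0.14) × 0.13 = 0.026608
  kimberlite pipe: 0.15 × (1 − 0.55) × (1 − 0.76) × 0.79 = 0.012798
  VMS deposit: 0.23 × (1 − 0.29) × (1 − 0.51) × 0.63 = 0.050411
Normalizing constant Z = 0.003898 + 0.015827 + 0.026608 + 0.012798 + 0.050411 = 0.10954.
P(pegmatite | evidence) = 0.003898 / 0.10954 ≈ 0.036
P(skarn | evidence) = 0.015827 / 0.10954 ≈ 0.144
P(banded iron formation | evidence) = 0.026608 / 0.10954 ≈ 0.243
P(kimberlite pipe | evidence) = 0.012798 / 0.10954 ≈ 0.117
P(VMS deposit | evidence) = 0.050411 / 0.10954 ≈ 0.460

0.036, 0.144, 0.243, 0.117, 0.460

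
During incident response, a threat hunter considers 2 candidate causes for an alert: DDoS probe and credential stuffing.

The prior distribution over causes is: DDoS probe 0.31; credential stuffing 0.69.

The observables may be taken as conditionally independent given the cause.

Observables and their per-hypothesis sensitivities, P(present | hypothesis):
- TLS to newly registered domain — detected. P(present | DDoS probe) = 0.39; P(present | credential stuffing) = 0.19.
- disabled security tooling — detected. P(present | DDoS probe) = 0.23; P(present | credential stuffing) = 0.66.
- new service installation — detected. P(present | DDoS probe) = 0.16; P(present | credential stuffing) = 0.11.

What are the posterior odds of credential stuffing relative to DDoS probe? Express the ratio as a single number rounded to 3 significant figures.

2.14

Posterior odds equal prior odds times the likelihood ratio; only the two competing hypotheses matter.
  credential stuffing: 0.69 × 0.19 × 0.66 × 0.11 = 0.0095179
  DDoS probe: 0.31 × 0.39 × 0.23 × 0.16 = 0.0044491
Posterior odds = 0.0095179 / 0.0044491 ≈ 2.14.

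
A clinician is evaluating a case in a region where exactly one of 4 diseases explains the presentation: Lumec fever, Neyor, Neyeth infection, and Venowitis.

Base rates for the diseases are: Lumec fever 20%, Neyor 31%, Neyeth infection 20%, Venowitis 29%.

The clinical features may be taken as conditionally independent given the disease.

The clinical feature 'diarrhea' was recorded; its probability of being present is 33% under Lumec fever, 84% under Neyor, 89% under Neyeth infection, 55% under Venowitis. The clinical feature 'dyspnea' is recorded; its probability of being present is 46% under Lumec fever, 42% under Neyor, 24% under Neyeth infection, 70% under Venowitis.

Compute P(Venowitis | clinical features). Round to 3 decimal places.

0.380

By Bayes' rule with conditional independence, the unnormalized weight for each hypothesis is prior × ∏ likelihoods:
  Lumec fever: 0.20 × 0.33 × 0.46 = 0.03036
  Neyor: 0.31 × 0.84 × 0.42 = 0.10937
  Neyeth infection: 0.20 × 0.89 × 0.24 = 0.04272
  Venowitis: 0.29 × 0.55 × 0.70 = 0.11165
Marginal likelihood of the evidence = 0.2941.
P(Venowitis | evidence) = 0.11165 / 0.2941 ≈ 0.380.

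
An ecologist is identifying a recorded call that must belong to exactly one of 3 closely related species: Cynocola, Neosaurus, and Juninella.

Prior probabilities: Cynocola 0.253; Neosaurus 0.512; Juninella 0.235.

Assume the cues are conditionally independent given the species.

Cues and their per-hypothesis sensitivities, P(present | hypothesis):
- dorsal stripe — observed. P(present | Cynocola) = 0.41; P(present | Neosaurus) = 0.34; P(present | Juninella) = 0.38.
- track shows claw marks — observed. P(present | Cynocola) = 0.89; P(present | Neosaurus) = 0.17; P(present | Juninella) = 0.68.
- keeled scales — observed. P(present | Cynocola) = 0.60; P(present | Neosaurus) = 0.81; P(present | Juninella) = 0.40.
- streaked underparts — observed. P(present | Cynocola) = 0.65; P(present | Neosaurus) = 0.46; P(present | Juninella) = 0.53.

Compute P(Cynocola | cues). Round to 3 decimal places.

0.601

For each hypothesis, the unnormalized posterior weight is prior × product of the cue likelihoods:
  Cynocola: 0.253 × 0.41 × 0.89 × 0.60 × 0.65 = 0.036005
  Neosaurus: 0.512 × 0.34 × 0.17 × 0.81 × 0.46 = 0.011027
  Juninella: 0.235 × 0.38 × 0.68 × 0.40 × 0.53 = 0.012873
Marginal likelihood of the evidence = 0.059905.
P(Cynocola | evidence) = 0.036005 / 0.059905 ≈ 0.601.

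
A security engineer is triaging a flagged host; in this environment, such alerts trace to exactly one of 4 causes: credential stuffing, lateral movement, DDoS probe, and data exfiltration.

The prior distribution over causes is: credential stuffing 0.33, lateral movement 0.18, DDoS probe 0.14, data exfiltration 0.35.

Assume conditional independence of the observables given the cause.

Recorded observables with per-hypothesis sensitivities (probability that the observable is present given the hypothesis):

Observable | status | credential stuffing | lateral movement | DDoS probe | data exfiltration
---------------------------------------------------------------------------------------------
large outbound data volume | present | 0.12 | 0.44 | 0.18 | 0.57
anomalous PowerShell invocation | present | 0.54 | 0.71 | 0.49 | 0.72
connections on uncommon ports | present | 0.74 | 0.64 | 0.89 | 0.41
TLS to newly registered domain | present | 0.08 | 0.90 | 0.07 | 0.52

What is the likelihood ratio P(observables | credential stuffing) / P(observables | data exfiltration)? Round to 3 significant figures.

0.0438

The Bayes factor is the ratio of the joint likelihoods of the observable pattern under the two hypotheses.
  credential stuffing: 0.12 × 0.54 × 0.74 × 0.08 = 0.0038362
  data exfiltration: 0.57 × 0.72 × 0.41 × 0.52 = 0.087497
Bayes factor = 0.0038362 / 0.087497 ≈ 0.0438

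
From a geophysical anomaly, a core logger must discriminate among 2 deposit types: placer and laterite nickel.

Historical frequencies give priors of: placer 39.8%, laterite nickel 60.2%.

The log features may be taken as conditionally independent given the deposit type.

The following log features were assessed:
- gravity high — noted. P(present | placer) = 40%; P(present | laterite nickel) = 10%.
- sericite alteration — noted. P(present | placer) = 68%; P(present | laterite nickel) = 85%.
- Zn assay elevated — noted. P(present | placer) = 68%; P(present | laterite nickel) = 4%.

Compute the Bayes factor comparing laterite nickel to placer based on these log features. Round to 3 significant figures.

0.0184

The Bayes factor is the ratio of the joint likelihoods of the log feature pattern under the two hypotheses.
  laterite nickel: 0.10 × 0.85 × 0.04 = 0.0034
  placer: 0.40 × 0.68 × 0.68 = 0.18496
Bayes factor = 0.0034 / 0.18496 ≈ 0.0184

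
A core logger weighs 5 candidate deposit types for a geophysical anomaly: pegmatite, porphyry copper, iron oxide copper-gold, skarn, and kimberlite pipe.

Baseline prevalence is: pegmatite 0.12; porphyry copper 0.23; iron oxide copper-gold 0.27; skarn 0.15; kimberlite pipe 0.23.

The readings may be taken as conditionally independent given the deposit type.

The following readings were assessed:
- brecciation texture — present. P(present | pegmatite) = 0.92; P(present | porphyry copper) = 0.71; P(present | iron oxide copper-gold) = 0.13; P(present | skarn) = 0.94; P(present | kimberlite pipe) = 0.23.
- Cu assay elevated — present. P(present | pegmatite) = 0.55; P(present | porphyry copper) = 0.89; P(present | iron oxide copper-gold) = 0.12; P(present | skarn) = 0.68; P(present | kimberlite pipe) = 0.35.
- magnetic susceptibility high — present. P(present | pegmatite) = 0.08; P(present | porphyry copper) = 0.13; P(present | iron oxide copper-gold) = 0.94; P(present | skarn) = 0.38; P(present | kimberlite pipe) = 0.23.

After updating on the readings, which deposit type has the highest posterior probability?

skarn

Multiply each prior by the joint likelihood of the reading pattern:
  pegmatite: 0.12 × 0.92 × 0.55 × 0.08 = 0.0048576
  porphyry copper: 0.23 × 0.71 × 0.89 × 0.13 = 0.018894
  iron oxide copper-gold: 0.27 × 0.13 × 0.12 × 0.94 = 0.0039593
  skarn: 0.15 × 0.94 × 0.68 × 0.38 = 0.036434
  kimberlite pipe: 0.23 × 0.23 × 0.35 × 0.23 = 0.0042585
Marginal likelihood of the evidence = 0.068404.
P(pegmatite | evidence) ≈ 0.0048576 / 0.068404 ≈ 0.071
P(porphyry copper | evidence) ≈ 0.018894 / 0.068404 ≈ 0.276
P(iron oxide copper-gold | evidence) ≈ 0.0039593 / 0.068404 ≈ 0.058
P(skarn | evidence) ≈ 0.036434 / 0.068404 ≈ 0.533
P(kimberlite pipe | evidence) ≈ 0.0042585 / 0.068404 ≈ 0.062
The largest is 0.533, so skarn is most probable.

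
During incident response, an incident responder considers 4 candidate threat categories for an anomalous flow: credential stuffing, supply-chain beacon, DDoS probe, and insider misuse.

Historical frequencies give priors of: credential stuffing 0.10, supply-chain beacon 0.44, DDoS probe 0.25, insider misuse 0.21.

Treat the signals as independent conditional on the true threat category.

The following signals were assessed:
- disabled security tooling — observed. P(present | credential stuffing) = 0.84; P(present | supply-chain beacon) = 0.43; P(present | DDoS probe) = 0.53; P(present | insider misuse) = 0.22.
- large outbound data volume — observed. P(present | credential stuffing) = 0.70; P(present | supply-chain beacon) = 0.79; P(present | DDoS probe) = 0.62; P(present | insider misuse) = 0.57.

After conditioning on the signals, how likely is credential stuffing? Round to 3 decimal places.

0.186

By Bayes' rule with conditional independence, the unnormalized weight for each hypothesis is prior × ∏ likelihoods:
  credential stuffing: 0.10 × 0.84 × 0.70 = 0.0588
  supply-chain beacon: 0.44 × 0.43 × 0.79 = 0.14947
  DDoS probe: 0.25 × 0.53 × 0.62 = 0.08215
  insider misuse: 0.21 × 0.22 × 0.57 = 0.026334
The unnormalized weights sum to 0.31675.
P(credential stuffing | evidence) = 0.0588 / 0.31675 ≈ 0.186.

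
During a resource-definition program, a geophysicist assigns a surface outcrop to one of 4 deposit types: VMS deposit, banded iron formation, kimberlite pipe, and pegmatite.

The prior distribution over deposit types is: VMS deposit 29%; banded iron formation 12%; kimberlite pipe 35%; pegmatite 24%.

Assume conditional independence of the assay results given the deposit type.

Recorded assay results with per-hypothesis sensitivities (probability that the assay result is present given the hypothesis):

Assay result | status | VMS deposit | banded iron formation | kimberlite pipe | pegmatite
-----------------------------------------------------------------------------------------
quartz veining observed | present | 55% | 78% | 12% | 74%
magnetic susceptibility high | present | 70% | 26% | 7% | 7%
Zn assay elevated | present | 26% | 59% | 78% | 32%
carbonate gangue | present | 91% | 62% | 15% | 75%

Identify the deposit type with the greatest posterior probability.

VMS deposit

By Bayes' rule with conditional independence, the unnormalized weight for each hypothesis is prior × ∏ likelihoods:
  VMS deposit: 0.29 × 0.55 × 0.70 × 0.26 × 0.91 = 0.026416
  banded iron formation: 0.12 × 0.78 × 0.26 × 0.59 × 0.62 = 0.0089021
  kimberlite pipe: 0.35 × 0.12 × 0.07 × 0.78 × 0.15 = 0.00034398
  pegmatite: 0.24 × 0.74 × 0.07 × 0.32 × 0.75 = 0.0029837
Normalizing constant Z = 0.026416 + 0.0089021 + 0.00034398 + 0.0029837 = 0.038646.
P(VMS deposit | evidence) ≈ 0.026416 / 0.038646 ≈ 0.684
P(banded iron formation | evidence) ≈ 0.0089021 / 0.038646 ≈ 0.230
P(kimberlite pipe | evidence) ≈ 0.00034398 / 0.038646 ≈ 0.009
P(pegmatite | evidence) ≈ 0.0029837 / 0.038646 ≈ 0.077
The largest is 0.684, so VMS deposit is most probable.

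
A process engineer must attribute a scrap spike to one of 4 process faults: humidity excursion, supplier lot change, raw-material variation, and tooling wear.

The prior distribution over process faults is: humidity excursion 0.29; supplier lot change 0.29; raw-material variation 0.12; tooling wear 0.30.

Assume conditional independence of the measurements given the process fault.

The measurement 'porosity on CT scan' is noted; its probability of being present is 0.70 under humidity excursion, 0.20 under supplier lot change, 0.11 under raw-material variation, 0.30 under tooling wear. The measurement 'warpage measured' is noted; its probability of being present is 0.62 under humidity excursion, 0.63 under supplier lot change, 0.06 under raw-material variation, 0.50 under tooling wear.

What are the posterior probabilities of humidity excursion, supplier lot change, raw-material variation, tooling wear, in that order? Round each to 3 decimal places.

0.605, 0.176, 0.004, 0.216

Multiply each prior by the joint likelihood of the measurement pattern:
  humidity excursion: 0.29 × 0.70 × 0.62 = 0.12586
  supplier lot change: 0.29 × 0.20 × 0.63 = 0.03654
  raw-material variation: 0.12 × 0.11 × 0.06 = 0.000792
  tooling wear: 0.30 × 0.30 × 0.50 = 0.045
The unnormalized weights sum to 0.20819.
P(humidity excursion | evidence) = 0.12586 / 0.20819 ≈ 0.605
P(supplier lot change | evidence) = 0.03654 / 0.20819 ≈ 0.176
P(raw-material variation | evidence) = 0.000792 / 0.20819 ≈ 0.004
P(tooling wear | evidence) = 0.045 / 0.20819 ≈ 0.216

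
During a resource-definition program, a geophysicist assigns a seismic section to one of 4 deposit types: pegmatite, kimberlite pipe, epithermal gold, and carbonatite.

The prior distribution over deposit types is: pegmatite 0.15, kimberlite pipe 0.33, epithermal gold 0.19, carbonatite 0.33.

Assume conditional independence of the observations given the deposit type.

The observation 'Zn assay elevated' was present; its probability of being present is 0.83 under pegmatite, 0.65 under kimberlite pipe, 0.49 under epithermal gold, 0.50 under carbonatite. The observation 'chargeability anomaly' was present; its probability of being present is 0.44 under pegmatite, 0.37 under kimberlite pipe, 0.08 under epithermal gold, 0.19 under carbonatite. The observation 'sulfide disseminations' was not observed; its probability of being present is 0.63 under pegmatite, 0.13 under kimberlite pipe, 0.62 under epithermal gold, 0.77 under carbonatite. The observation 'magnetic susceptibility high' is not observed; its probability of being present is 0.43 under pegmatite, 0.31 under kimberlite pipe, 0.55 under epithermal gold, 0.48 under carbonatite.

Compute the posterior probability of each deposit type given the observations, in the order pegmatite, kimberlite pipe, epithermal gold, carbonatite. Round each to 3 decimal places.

By Bayes' rule with conditional independence, the unnormalized weight for each hypothesis is prior × ∏ likelihoods (using 1 − P(present | H) for each absent observation):
  pegmatite: 0.15 × 0.83 × 0.44 × (1 − 0.63) × (1 − 0.43) = 0.011553
  kimberlite pipe: 0.33 × 0.65 × 0.37 × (1 − 0.13) × (1 − 0.31) = 0.047643
  epithermal gold: 0.19 × 0.49 × 0.08 × (1 − 0.62) × (1 − 0.55) = 0.0012736
  carbonatite: 0.33 × 0.50 × 0.19 × (1 − 0.77) × (1 − 0.48) = 0.0037495
The unnormalized weights sum to 0.064219.
P(pegmatite | evidence) = 0.011553 / 0.064219 ≈ 0.180
P(kimberlite pipe | evidence) = 0.047643 / 0.064219 ≈ 0.742
P(epithermal gold | evidence) = 0.0012736 / 0.064219 ≈ 0.020
P(carbonatite | evidence) = 0.0037495 / 0.064219 ≈ 0.058

0.180, 0.742, 0.020, 0.058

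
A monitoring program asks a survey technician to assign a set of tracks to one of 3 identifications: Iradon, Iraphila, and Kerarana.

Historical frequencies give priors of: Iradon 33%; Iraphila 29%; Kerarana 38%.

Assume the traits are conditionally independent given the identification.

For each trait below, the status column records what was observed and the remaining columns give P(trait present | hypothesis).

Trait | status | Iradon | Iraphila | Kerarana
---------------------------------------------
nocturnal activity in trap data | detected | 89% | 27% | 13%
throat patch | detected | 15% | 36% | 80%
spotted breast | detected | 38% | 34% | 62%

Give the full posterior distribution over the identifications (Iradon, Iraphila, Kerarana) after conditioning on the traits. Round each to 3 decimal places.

For each hypothesis, the unnormalized posterior weight is prior × product of the trait likelihoods:
  Iradon: 0.33 × 0.89 × 0.15 × 0.38 = 0.016741
  Iraphila: 0.29 × 0.27 × 0.36 × 0.34 = 0.0095839
  Kerarana: 0.38 × 0.13 × 0.80 × 0.62 = 0.024502
Marginal likelihood of the evidence = 0.050827.
P(Iradon | evidence) = 0.016741 / 0.050827 ≈ 0.329
P(Iraphila | evidence) = 0.0095839 / 0.050827 ≈ 0.189
P(Kerarana | evidence) = 0.024502 / 0.050827 ≈ 0.482

0.329, 0.189, 0.482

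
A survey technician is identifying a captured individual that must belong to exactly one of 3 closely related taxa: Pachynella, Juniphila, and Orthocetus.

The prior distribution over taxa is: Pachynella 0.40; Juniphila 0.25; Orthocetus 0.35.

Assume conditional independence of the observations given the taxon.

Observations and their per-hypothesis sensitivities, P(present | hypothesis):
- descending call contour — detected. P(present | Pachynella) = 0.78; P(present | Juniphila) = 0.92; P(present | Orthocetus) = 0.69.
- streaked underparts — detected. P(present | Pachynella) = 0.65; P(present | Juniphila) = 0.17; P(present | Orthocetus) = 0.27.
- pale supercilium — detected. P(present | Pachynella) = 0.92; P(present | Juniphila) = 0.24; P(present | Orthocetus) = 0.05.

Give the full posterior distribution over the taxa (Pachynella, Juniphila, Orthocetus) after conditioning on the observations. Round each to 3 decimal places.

0.937, 0.047, 0.016

For each hypothesis, the unnormalized posterior weight is prior × product of the observation likelihoods:
  Pachynella: 0.40 × 0.78 × 0.65 × 0.92 = 0.18658
  Juniphila: 0.25 × 0.92 × 0.17 × 0.24 = 0.009384
  Orthocetus: 0.35 × 0.69 × 0.27 × 0.05 = 0.0032603
Marginal likelihood of the evidence = 0.19922.
P(Pachynella | evidence) = 0.18658 / 0.19922 ≈ 0.937
P(Juniphila | evidence) = 0.009384 / 0.19922 ≈ 0.047
P(Orthocetus | evidence) = 0.0032603 / 0.19922 ≈ 0.016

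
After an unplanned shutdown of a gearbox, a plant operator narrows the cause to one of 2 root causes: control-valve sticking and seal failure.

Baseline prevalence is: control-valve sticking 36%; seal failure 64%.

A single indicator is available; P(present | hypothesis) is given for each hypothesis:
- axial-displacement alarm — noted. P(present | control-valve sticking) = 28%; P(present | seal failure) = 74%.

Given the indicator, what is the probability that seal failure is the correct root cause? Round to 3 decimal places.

By Bayes' rule, the unnormalized weight for each hypothesis is prior × likelihood:
  control-valve sticking: 0.36 × 0.28 = 0.1008
  seal failure: 0.64 × 0.74 = 0.4736
The unnormalized weights sum to 0.5744.
P(seal failure | evidence) = 0.4736 / 0.5744 ≈ 0.825.

0.825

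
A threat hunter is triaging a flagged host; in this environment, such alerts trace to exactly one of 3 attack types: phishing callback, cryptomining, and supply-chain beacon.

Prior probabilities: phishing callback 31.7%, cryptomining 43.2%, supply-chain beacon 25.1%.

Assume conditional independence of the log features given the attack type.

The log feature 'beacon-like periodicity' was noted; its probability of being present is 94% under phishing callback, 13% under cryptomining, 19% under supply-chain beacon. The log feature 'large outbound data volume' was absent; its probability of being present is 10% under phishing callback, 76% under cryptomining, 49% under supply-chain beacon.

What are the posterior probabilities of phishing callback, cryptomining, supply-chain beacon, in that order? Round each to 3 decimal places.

0.876, 0.044, 0.079

For each hypothesis, the unnormalized posterior weight is prior × product of the log feature likelihoods (using 1 − P(present | H) for each absent log feature):
  phishing callback: 0.317 × 0.94 × (1 − 0.10) = 0.26818
  cryptomining: 0.432 × 0.13 × (1 − 0.76) = 0.013478
  supply-chain beacon: 0.251 × 0.19 × (1 − 0.49) = 0.024322
Marginal likelihood of the evidence = 0.30598.
P(phishing callback | evidence) = 0.26818 / 0.30598 ≈ 0.876
P(cryptomining | evidence) = 0.013478 / 0.30598 ≈ 0.044
P(supply-chain beacon | evidence) = 0.024322 / 0.30598 ≈ 0.079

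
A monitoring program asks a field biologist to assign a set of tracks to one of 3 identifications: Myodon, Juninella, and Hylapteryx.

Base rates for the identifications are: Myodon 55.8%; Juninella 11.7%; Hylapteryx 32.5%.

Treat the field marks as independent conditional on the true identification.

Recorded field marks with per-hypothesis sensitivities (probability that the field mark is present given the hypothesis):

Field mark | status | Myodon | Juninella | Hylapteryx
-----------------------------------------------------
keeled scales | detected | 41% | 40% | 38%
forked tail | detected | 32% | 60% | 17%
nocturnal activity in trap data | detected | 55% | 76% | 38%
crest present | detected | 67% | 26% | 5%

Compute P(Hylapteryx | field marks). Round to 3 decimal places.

0.012

By Bayes' rule with conditional independence, the unnormalized weight for each hypothesis is prior × ∏ likelihoods:
  Myodon: 0.558 × 0.41 × 0.32 × 0.55 × 0.67 = 0.026978
  Juninella: 0.117 × 0.40 × 0.60 × 0.76 × 0.26 = 0.0055486
  Hylapteryx: 0.325 × 0.38 × 0.17 × 0.38 × 0.05 = 0.00039891
Normalizing constant Z = 0.026978 + 0.0055486 + 0.00039891 = 0.032925.
P(Hylapteryx | evidence) = 0.00039891 / 0.032925 ≈ 0.012.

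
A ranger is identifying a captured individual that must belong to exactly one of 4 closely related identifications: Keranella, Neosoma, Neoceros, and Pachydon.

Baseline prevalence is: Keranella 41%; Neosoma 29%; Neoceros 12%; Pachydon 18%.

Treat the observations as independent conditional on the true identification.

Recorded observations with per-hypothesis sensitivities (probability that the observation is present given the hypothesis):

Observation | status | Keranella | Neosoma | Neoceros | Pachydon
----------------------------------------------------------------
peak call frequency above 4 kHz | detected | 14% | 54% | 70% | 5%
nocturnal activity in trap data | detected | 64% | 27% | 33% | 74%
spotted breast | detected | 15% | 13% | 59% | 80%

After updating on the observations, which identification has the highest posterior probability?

For each hypothesis, the unnormalized posterior weight is prior × product of the observation likelihoods:
  Keranella: 0.41 × 0.14 × 0.64 × 0.15 = 0.0055104
  Neosoma: 0.29 × 0.54 × 0.27 × 0.13 = 0.0054967
  Neoceros: 0.12 × 0.70 × 0.33 × 0.59 = 0.016355
  Pachydon: 0.18 × 0.05 × 0.74 × 0.80 = 0.005328
Marginal likelihood of the evidence = 0.03269.
P(Keranella | evidence) ≈ 0.0055104 / 0.03269 ≈ 0.169
P(Neosoma | evidence) ≈ 0.0054967 / 0.03269 ≈ 0.168
P(Neoceros | evidence) ≈ 0.016355 / 0.03269 ≈ 0.500
P(Pachydon | evidence) ≈ 0.005328 / 0.03269 ≈ 0.163
The largest is 0.500, so Neoceros is most probable.

Neoceros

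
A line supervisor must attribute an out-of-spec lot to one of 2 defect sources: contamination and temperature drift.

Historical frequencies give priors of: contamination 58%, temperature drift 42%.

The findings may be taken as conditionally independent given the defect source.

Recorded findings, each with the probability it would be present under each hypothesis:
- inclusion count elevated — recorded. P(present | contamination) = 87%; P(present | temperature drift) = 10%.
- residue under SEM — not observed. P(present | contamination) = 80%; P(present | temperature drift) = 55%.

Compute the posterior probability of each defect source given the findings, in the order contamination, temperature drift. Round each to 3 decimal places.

By Bayes' rule with conditional independence, the unnormalized weight for each hypothesis is prior × ∏ likelihoods (using 1 − P(present | H) for each absent finding):
  contamination: 0.58 × 0.87 × (1 − 0.80) = 0.10092
  temperature drift: 0.42 × 0.10 × (1 − 0.55) = 0.0189
Marginal likelihood of the evidence = 0.11982.
P(contamination | evidence) = 0.10092 / 0.11982 ≈ 0.842
P(temperature drift | evidence) = 0.0189 / 0.11982 ≈ 0.158

0.842, 0.158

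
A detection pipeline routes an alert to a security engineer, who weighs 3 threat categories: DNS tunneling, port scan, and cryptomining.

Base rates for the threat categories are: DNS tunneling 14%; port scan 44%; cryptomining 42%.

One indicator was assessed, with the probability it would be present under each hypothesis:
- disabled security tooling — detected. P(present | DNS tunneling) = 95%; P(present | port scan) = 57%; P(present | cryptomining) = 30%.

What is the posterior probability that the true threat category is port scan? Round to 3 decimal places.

0.492

For each hypothesis, the unnormalized posterior weight is prior × likelihood:
  DNS tunneling: 0.14 × 0.95 = 0.133
  port scan: 0.44 × 0.57 = 0.2508
  cryptomining: 0.42 × 0.30 = 0.126
Normalizing constant Z = 0.133 + 0.2508 + 0.126 = 0.5098.
P(port scan | evidence) = 0.2508 / 0.5098 ≈ 0.492.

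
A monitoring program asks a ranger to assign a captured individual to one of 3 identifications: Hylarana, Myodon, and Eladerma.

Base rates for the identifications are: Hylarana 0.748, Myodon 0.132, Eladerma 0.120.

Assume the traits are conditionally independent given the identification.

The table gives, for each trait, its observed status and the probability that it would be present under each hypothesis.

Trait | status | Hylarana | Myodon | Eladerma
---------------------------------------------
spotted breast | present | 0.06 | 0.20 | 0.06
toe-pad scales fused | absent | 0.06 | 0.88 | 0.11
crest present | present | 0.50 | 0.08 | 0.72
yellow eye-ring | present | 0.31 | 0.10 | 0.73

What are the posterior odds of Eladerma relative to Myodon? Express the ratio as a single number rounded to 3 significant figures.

The normalizing constant cancels in an odds ratio, so compute prior × likelihood for the two hypotheses only (using 1 − P(present | H) for each absent trait):
  Eladerma: 0.120 × 0.06 × (1 − 0.11) × 0.72 × 0.73 = 0.003368
  Myodon: 0.132 × 0.20 × (1 − 0.88) × 0.08 × 0.10 = 2.5344e-05
Posterior odds = 0.003368 / 2.5344e-05 ≈ 133.

133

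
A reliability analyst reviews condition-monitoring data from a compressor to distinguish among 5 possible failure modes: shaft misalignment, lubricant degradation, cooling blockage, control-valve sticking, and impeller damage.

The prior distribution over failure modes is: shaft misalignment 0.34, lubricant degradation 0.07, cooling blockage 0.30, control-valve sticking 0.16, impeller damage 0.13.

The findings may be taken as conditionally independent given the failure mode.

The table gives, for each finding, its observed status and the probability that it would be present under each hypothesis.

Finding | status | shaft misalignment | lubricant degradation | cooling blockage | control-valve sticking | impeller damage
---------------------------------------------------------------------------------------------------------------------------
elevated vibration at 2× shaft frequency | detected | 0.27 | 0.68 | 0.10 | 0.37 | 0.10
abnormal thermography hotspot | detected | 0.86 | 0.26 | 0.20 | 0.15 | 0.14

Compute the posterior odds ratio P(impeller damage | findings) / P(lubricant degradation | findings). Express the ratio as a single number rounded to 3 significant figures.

0.147

Unnormalized posterior weight (prior times the finding likelihoods) for each of the two hypotheses:
  impeller damage: 0.13 × 0.10 × 0.14 = 0.00182
  lubricant degradation: 0.07 × 0.68 × 0.26 = 0.012376
Odds(impeller damage : lubricant degradation) = 0.00182 / 0.012376 ≈ 0.147.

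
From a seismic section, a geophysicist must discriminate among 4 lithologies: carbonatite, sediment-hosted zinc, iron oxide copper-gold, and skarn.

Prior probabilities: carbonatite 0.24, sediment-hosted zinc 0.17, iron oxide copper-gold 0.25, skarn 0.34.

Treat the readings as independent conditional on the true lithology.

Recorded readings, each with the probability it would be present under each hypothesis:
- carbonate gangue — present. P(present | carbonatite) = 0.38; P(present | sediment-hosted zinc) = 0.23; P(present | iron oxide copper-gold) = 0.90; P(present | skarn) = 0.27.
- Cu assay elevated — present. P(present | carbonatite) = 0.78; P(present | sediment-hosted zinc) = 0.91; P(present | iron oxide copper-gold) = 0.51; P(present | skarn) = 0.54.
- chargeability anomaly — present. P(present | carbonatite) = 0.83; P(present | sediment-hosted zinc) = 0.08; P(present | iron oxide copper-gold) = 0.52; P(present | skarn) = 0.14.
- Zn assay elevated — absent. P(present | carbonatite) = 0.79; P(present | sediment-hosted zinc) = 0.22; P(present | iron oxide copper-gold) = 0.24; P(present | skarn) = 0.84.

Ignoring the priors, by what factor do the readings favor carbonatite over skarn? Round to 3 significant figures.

Joint likelihood of the reading pattern under each hypothesis (using 1 − P(present | H) for each absent reading):
  carbonatite: 0.38 × 0.78 × 0.83 × (1 − 0.79) = 0.051663
  skarn: 0.27 × 0.54 × 0.14 × (1 − 0.84) = 0.0032659
Bayes factor = 0.051663 / 0.0032659 ≈ 15.8

15.8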